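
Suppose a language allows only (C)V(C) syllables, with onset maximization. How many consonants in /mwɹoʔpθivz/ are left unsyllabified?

Syllabifying with onset maximization leaves /m/, /w/, /p/, /z/ stranded (at most one coda consonant is licensed; onsets are limited to one consonant).

4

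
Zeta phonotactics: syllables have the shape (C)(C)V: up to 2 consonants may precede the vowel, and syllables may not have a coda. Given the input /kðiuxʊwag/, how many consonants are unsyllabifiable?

Under (C)(C)V, the unsyllabifiable consonants are /g/ (no codas are permitted; onsets may contain at most 2 consonants).

1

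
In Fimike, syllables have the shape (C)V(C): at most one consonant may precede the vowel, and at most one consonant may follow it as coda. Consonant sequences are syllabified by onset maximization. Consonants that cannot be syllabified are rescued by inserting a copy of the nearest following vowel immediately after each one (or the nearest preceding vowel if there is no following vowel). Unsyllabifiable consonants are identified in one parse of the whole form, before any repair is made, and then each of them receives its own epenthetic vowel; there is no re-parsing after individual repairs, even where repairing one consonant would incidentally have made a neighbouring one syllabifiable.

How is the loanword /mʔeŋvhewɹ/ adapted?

The consonants /m/, /v/, /ɹ/ cannot be parsed into a legal (C)V(C) syllable (at most one coda consonant is licensed; onsets are limited to one consonant).
Epenthesis after each stranded consonant: /m/ → /me/, /v/ → /ve/, /ɹ/ → /ɹe/.

meʔeŋvehewɹe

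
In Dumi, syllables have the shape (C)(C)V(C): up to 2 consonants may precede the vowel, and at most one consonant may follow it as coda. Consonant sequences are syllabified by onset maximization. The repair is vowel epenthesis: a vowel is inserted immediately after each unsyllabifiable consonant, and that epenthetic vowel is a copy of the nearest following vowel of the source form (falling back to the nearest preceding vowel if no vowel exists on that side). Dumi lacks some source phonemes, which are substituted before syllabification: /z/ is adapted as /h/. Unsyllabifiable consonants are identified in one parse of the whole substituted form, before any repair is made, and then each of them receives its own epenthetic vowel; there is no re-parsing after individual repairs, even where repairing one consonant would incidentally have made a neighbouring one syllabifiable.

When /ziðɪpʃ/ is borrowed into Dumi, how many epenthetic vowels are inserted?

1

After substitution the input is /hiðɪpʃ/.
The unsyllabifiable consonants are /ʃ/; each receives one epenthetic vowel.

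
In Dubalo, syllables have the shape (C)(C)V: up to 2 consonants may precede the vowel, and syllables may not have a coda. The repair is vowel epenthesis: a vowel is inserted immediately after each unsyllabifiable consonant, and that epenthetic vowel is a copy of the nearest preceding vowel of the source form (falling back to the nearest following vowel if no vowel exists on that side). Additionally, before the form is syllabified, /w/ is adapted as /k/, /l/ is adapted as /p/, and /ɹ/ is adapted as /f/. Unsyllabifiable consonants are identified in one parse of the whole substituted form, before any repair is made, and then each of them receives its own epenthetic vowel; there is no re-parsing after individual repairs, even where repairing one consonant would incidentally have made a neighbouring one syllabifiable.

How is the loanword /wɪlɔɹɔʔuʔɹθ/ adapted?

Substitution: /w/ → /k/, /l/ → /p/, /ɹ/ → /f/, giving /kɪpɔfɔʔuʔfθ/.
The consonants /ʔ/, /f/, /θ/ cannot be parsed into a legal (C)(C)V syllable (no codas are permitted; onsets may contain at most 2 consonants).
Inserting the epenthetic vowel yields /ʔ/ → /ʔu/, /f/ → /fu/, /θ/ → /θu/.

kɪpɔfɔʔuʔufuθu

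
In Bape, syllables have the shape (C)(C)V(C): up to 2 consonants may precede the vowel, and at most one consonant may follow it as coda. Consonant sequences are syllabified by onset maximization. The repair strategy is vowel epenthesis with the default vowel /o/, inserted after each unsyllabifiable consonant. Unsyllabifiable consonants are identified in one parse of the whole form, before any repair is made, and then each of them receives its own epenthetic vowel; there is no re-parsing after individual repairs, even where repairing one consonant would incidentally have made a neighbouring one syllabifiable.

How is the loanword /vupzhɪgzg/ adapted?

vupzhɪgzogo

The consonants /z/, /g/ cannot be parsed into a legal (C)(C)V(C) syllable (at most one coda consonant is licensed; onsets may contain at most 2 consonants).
Inserting the epenthetic vowel yields /z/ → /zo/, /g/ → /go/.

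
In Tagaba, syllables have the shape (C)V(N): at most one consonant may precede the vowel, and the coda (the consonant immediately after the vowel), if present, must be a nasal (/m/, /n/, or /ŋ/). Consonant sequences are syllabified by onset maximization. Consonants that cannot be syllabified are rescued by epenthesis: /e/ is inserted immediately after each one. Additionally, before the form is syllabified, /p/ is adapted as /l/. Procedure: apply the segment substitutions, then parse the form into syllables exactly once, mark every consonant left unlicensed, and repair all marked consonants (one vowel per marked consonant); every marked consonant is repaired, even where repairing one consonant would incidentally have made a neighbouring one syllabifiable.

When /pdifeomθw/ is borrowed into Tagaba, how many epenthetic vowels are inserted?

3

After substitution the input is /ldifeomθw/.
The unsyllabifiable consonants are /l/, /θ/, /w/; each receives one epenthetic vowel.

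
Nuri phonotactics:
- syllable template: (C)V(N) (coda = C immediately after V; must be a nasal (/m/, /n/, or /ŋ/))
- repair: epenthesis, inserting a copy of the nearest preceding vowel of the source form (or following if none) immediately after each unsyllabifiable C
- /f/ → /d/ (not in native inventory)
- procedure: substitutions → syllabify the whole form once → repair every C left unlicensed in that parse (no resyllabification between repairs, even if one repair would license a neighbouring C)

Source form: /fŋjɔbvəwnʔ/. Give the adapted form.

Substitution: /f/ → /d/, giving /dŋjɔbvəwnʔ/.
The consonants /d/, /ŋ/, /b/, /w/, /n/, /ʔ/ cannot be parsed into a legal (C)V(N) syllable (only a nasal (/m/, /n/, or /ŋ/) is licensed in coda position; onsets are limited to one consonant).
Inserting the epenthetic vowel yields /d/ → /dɔ/, /ŋ/ → /ŋɔ/, /b/ → /bɔ/, /w/ → /wə/, /n/ → /nə/, /ʔ/ → /ʔə/.

dɔŋɔjɔbɔvəwənəʔə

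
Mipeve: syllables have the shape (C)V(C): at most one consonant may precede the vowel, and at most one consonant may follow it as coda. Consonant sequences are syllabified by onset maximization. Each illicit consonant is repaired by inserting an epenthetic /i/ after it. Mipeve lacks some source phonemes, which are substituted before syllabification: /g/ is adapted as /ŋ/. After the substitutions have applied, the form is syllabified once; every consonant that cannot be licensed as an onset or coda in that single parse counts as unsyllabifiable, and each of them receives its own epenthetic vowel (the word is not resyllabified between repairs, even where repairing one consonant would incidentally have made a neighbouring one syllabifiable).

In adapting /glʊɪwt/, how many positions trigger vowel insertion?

After substitution the input is /ŋlʊɪwt/.
The unsyllabifiable consonants are /ŋ/, /t/; each receives one epenthetic vowel.

2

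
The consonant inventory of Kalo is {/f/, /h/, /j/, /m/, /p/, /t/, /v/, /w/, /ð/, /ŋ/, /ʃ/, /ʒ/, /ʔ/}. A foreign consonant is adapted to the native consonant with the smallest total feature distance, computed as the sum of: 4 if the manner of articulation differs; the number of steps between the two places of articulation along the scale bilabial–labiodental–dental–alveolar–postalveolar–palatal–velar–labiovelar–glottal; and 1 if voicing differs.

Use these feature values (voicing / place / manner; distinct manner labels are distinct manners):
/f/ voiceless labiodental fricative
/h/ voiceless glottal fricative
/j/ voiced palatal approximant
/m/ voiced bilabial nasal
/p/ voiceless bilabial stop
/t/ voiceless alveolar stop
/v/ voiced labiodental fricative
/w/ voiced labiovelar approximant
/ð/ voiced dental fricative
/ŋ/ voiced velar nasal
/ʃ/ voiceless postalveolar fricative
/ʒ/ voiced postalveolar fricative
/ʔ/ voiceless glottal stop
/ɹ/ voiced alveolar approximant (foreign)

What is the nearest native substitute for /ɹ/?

/j/ is closest: same manner (approximant), place distance 2 (alveolar→palatal), same voicing; total 2. Next closest is /w/ at distance 4.

j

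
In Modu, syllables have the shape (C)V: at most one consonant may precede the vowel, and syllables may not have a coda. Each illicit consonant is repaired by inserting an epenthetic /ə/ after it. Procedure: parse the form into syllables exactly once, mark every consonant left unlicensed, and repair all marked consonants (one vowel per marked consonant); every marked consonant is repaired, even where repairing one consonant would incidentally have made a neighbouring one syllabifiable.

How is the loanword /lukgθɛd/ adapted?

lukəgəθɛdə

The consonants /k/, /g/, /d/ cannot be parsed into a legal (C)V syllable (no codas are permitted; onsets are limited to one consonant).
Each unlicensed consonant becomes the onset of a new syllable: /k/ → /kə/, /g/ → /gə/, /d/ → /də/.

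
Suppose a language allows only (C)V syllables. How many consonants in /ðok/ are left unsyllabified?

1

Syllabifying with onset maximization leaves /k/ stranded (no codas are permitted; onsets are limited to one consonant).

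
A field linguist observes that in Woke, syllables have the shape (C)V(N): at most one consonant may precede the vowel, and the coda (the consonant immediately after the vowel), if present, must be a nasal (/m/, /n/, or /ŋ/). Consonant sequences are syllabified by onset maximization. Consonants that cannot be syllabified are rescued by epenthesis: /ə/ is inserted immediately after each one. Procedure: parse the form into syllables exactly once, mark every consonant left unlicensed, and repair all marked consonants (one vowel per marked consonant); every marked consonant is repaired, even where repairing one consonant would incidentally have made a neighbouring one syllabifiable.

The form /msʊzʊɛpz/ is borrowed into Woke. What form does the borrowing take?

məsʊzʊɛpəzə

The consonants /m/, /p/, /z/ cannot be parsed into a legal (C)V(N) syllable (only a nasal (/m/, /n/, or /ŋ/) is licensed in coda position; onsets are limited to one consonant).
Epenthesis after each stranded consonant: /m/ → /mə/, /p/ → /pə/, /z/ → /zə/.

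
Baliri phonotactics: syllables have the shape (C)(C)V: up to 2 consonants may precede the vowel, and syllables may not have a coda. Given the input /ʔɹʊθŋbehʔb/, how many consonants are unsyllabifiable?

4

Under (C)(C)V, the unsyllabifiable consonants are /θ/, /h/, /ʔ/, /b/ (no codas are permitted; onsets may contain at most 2 consonants).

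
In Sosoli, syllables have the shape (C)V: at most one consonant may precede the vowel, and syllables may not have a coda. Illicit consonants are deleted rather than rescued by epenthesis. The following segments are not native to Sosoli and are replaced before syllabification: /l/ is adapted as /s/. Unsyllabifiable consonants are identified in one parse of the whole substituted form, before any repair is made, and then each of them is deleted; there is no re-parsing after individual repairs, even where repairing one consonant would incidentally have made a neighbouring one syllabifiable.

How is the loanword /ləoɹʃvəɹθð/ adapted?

səovə

Substitution: /l/ → /s/, giving /səoɹʃvəɹθð/.
Syllabifying with onset maximization leaves /ɹ/, /ʃ/, /ɹ/, /θ/, /ð/ stranded (no codas are permitted; onsets are limited to one consonant).
Deleting the stranded consonants removes /ɹ/, /ʃ/, /ɹ/, /θ/, /ð/.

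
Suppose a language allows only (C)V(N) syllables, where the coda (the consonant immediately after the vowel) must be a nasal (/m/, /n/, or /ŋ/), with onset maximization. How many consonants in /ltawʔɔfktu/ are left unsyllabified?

The consonants /l/, /w/, /f/, /k/ cannot be parsed into a legal (C)V(N) syllable (only a nasal (/m/, /n/, or /ŋ/) is licensed in coda position; onsets are limited to one consonant).

4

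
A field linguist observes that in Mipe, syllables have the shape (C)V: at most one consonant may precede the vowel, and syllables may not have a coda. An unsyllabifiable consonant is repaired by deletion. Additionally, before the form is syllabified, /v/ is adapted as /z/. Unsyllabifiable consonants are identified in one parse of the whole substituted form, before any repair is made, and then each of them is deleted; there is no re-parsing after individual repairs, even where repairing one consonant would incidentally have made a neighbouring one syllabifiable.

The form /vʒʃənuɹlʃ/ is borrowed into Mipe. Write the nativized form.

ʃənu

Substitution: /v/ → /z/, giving /zʒʃənuɹlʃ/.
The consonants /z/, /ʒ/, /ɹ/, /l/, /ʃ/ cannot be parsed into a legal (C)V syllable (no codas are permitted; onsets are limited to one consonant).
Deletion applies to /z/, /ʒ/, /ɹ/, /l/, /ʃ/.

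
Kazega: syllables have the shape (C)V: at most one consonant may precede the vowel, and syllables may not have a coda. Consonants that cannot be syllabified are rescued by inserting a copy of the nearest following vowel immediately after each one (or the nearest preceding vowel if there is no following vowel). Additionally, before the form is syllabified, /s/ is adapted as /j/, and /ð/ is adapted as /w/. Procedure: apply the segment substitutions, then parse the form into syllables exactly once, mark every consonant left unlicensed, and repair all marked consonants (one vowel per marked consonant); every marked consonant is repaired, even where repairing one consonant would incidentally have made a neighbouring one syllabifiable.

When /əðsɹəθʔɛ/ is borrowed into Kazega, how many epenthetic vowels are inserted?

After substitution the input is /əwjɹəθʔɛ/.
The unsyllabifiable consonants are /w/, /j/, /θ/; each receives one epenthetic vowel.

3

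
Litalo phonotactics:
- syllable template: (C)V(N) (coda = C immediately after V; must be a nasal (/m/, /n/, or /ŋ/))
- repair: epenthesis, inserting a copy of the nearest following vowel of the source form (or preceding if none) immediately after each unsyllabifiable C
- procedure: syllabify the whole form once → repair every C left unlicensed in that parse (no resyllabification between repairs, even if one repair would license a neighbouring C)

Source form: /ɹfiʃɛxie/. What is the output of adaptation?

ɹifiʃɛxie

Under (C)V(N), the unsyllabifiable consonants are /ɹ/ (only a nasal (/m/, /n/, or /ŋ/) is licensed in coda position; onsets are limited to one consonant).
Each unlicensed consonant becomes the onset of a new syllable: /ɹ/ → /ɹi/.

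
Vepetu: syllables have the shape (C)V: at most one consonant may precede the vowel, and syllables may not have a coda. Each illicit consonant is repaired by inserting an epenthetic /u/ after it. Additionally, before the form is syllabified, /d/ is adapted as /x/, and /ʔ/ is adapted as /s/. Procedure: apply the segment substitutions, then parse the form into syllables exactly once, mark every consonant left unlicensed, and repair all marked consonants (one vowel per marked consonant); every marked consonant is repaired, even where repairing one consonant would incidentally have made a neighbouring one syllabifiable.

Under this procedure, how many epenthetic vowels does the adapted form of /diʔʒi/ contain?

1

After substitution the input is /xisʒi/.
The unsyllabifiable consonants are /s/; each receives one epenthetic vowel.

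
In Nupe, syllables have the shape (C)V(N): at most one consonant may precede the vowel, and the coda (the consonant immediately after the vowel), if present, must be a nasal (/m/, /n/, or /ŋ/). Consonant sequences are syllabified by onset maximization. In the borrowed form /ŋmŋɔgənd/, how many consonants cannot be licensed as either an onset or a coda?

Syllabifying with onset maximization leaves /ŋ/, /m/, /d/ stranded (only a nasal (/m/, /n/, or /ŋ/) is licensed in coda position; onsets are limited to one consonant).

3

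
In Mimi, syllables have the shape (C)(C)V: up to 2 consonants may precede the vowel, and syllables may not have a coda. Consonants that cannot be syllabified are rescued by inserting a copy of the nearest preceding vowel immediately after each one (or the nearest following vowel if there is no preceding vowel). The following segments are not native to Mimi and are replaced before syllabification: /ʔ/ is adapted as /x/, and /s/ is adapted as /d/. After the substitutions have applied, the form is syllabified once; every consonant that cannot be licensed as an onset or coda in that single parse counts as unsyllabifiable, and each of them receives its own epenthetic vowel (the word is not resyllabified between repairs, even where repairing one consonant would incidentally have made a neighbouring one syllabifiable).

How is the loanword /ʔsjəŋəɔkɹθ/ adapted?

xədjəŋəɔkɔɹɔθɔ

Substitution: /ʔ/ → /x/, /s/ → /d/, giving /xdjəŋəɔkɹθ/.
Syllabifying with onset maximization leaves /x/, /k/, /ɹ/, /θ/ stranded (no codas are permitted; onsets may contain at most 2 consonants).
Inserting the epenthetic vowel yields /x/ → /xə/, /k/ → /kɔ/, /ɹ/ → /ɹɔ/, /θ/ → /θɔ/.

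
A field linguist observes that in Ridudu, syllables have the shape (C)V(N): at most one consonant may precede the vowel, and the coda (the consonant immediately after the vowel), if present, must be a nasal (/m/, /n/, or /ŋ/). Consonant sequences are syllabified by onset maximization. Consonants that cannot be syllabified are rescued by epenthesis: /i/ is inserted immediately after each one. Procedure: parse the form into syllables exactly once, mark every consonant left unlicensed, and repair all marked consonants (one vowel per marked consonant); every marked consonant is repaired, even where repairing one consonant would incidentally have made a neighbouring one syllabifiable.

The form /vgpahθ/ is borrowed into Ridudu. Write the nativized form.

Syllabifying with onset maximization leaves /v/, /g/, /h/, /θ/ stranded (only a nasal (/m/, /n/, or /ŋ/) is licensed in coda position; onsets are limited to one consonant).
Epenthesis after each stranded consonant: /v/ → /vi/, /g/ → /gi/, /h/ → /hi/, /θ/ → /θi/.

vigipahiθi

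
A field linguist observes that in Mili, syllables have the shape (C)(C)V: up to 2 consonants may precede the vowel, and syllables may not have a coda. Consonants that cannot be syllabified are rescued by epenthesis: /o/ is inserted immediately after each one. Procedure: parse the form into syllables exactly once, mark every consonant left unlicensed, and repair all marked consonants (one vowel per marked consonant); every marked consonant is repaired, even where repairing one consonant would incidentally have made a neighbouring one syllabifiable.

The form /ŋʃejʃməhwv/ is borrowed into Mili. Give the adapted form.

Syllabifying with onset maximization leaves /j/, /h/, /w/, /v/ stranded (no codas are permitted; onsets may contain at most 2 consonants).
Inserting the epenthetic vowel yields /j/ → /jo/, /h/ → /ho/, /w/ → /wo/, /v/ → /vo/.

ŋʃejoʃməhowovo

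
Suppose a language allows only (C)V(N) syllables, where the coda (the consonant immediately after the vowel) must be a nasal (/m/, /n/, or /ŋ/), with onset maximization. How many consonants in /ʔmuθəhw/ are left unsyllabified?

3

Under (C)V(N), the unsyllabifiable consonants are /ʔ/, /h/, /w/ (only a nasal (/m/, /n/, or /ŋ/) is licensed in coda position; onsets are limited to one consonant).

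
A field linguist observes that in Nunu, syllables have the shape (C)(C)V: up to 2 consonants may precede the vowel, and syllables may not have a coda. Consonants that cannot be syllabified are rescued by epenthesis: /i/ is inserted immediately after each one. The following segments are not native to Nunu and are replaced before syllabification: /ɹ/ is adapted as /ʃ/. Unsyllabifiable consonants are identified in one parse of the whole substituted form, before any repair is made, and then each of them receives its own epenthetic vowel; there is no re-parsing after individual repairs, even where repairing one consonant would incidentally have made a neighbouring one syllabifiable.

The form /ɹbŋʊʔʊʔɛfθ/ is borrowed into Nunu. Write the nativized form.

ʃibŋʊʔʊʔɛfiθi

Substitution: /ɹ/ → /ʃ/, giving /ʃbŋʊʔʊʔɛfθ/.
Syllabifying with onset maximization leaves /ʃ/, /f/, /θ/ stranded (no codas are permitted; onsets may contain at most 2 consonants).
Inserting the epenthetic vowel yields /ʃ/ → /ʃi/, /f/ → /fi/, /θ/ → /θi/.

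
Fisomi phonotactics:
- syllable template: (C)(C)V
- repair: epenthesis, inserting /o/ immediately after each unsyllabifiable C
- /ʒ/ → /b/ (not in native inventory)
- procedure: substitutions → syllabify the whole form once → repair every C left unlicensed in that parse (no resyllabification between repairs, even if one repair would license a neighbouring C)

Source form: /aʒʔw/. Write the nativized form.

aboʔowo

Substitution: /ʒ/ → /b/, giving /abʔw/.
Syllabifying with onset maximization leaves /b/, /ʔ/, /w/ stranded (no codas are permitted; onsets may contain at most 2 consonants).
Inserting the epenthetic vowel yields /b/ → /bo/, /ʔ/ → /ʔo/, /w/ → /wo/.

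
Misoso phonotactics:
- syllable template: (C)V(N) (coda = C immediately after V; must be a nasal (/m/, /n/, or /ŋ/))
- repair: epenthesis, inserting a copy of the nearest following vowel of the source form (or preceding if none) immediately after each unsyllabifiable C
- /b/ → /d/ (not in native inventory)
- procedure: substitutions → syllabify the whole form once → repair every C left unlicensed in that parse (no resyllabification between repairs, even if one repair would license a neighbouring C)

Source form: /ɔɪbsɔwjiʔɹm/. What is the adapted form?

ɔɪdɔsɔwijiʔiɹimi

Substitution: /b/ → /d/, giving /ɔɪdsɔwjiʔɹm/.
Syllabifying with onset maximization leaves /d/, /w/, /ʔ/, /ɹ/, /m/ stranded (only a nasal (/m/, /n/, or /ŋ/) is licensed in coda position; onsets are limited to one consonant).
Each unlicensed consonant becomes the onset of a new syllable: /d/ → /dɔ/, /w/ → /wi/, /ʔ/ → /ʔi/, /ɹ/ → /ɹi/, /m/ → /mi/.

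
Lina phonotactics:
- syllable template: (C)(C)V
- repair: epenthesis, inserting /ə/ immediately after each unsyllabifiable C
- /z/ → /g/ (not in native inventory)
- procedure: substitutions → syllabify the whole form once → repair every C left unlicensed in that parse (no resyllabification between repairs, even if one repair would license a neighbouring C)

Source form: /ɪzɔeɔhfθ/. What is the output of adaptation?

ɪgɔeɔhəfəθə

Substitution: /z/ → /g/, giving /ɪgɔeɔhfθ/.
The consonants /h/, /f/, /θ/ cannot be parsed into a legal (C)(C)V syllable (no codas are permitted; onsets may contain at most 2 consonants).
Each unlicensed consonant becomes the onset of a new syllable: /h/ → /hə/, /f/ → /fə/, /θ/ → /θə/.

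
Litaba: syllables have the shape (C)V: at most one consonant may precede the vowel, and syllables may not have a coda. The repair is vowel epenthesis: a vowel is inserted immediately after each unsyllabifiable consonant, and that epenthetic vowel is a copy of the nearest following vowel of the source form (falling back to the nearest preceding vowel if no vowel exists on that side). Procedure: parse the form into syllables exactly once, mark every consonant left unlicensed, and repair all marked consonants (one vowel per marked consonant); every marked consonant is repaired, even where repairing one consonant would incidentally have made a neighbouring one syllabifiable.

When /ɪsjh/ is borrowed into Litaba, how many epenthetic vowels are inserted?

The unsyllabifiable consonants are /s/, /j/, /h/; each receives one epenthetic vowel.

3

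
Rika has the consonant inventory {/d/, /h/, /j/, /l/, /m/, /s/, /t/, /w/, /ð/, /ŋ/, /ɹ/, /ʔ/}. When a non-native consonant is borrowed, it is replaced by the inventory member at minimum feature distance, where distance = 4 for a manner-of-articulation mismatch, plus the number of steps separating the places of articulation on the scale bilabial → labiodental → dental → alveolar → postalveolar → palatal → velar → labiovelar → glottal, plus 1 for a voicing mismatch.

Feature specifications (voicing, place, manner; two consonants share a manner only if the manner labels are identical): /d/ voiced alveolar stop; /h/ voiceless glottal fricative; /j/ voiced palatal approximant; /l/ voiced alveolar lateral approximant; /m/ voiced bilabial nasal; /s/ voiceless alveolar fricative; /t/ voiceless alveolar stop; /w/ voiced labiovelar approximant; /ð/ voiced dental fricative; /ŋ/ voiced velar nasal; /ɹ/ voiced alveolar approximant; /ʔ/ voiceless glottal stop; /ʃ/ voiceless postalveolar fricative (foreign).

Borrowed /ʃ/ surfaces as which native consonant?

s

/s/ is closest: same manner (fricative), place distance 1 (postalveolar→alveolar), same voicing; total 1. Next closest is /ð/ at distance 3.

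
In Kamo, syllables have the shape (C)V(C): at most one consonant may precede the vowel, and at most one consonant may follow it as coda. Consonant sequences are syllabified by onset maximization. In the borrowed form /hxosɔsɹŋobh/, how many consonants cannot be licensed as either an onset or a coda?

3

Syllabifying with onset maximization leaves /h/, /ɹ/, /h/ stranded (at most one coda consonant is licensed; onsets are limited to one consonant).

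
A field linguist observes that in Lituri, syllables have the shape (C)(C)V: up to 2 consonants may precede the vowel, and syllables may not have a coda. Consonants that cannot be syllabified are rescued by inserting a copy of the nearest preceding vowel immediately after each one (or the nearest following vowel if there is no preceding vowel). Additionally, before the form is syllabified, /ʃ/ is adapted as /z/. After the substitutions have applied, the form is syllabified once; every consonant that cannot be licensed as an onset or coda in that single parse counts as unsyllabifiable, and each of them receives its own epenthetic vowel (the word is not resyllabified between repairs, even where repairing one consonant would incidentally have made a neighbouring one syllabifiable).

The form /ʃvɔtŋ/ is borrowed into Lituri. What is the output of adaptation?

Substitution: /ʃ/ → /z/, giving /zvɔtŋ/.
Under (C)(C)V, the unsyllabifiable consonants are /t/, /ŋ/ (no codas are permitted; onsets may contain at most 2 consonants).
Epenthesis after each stranded consonant: /t/ → /tɔ/, /ŋ/ → /ŋɔ/.

zvɔtɔŋɔ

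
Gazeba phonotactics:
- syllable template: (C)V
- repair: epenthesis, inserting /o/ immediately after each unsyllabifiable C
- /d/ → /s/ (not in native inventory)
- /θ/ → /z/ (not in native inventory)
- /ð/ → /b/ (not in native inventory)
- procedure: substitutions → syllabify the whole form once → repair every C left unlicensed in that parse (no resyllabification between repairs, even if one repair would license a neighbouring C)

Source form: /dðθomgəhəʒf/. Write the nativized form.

sobozomogəhəʒofo

Substitution: /d/ → /s/, /ð/ → /b/, /θ/ → /z/, giving /sbzomgəhəʒf/.
The consonants /s/, /b/, /m/, /ʒ/, /f/ cannot be parsed into a legal (C)V syllable (no codas are permitted; onsets are limited to one consonant).
Inserting the epenthetic vowel yields /s/ → /so/, /b/ → /bo/, /m/ → /mo/, /ʒ/ → /ʒo/, /f/ → /fo/.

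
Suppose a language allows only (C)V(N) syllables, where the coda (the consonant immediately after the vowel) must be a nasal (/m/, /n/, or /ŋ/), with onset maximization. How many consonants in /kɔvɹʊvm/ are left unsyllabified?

Under (C)V(N), the unsyllabifiable consonants are /v/, /v/, /m/ (only a nasal (/m/, /n/, or /ŋ/) is licensed in coda position; onsets are limited to one consonant).

3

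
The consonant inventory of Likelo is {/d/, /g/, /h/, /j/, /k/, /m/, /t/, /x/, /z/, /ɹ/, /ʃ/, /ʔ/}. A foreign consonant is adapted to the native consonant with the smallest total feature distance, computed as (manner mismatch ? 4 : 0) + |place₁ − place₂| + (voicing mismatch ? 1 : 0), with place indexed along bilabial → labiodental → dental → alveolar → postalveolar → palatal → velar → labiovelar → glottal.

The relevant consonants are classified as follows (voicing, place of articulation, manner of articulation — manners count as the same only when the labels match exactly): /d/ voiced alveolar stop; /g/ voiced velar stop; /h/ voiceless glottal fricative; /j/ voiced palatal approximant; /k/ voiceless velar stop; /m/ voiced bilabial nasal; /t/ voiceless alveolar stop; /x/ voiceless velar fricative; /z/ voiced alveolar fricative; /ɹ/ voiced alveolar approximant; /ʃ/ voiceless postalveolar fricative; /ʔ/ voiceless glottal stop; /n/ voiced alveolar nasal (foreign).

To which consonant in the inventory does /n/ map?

/m/ is closest: same manner (nasal), place distance 3 (alveolar→bilabial), same voicing; total 3. Next closest is /d/ at distance 4.

m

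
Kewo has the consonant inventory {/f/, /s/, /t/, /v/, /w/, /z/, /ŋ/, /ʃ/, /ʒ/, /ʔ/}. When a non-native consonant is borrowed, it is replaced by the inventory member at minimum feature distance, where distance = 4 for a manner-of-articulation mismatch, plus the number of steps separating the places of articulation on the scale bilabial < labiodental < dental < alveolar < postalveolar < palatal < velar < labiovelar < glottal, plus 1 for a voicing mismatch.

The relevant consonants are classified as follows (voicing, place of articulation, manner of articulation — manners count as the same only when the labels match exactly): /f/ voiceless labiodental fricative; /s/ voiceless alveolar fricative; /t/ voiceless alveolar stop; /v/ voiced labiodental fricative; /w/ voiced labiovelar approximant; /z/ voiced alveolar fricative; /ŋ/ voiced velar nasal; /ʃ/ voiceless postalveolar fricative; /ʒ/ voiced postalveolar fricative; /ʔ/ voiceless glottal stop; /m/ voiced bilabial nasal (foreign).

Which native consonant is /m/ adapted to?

/v/ is closest: manner differs (nasal→fricative, +4), place distance 1 (bilabial→labiodental), same voicing; total 5. Next closest is /f/ at distance 6.

v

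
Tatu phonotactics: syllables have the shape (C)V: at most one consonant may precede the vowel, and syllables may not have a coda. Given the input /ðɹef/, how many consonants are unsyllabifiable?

Under (C)V, the unsyllabifiable consonants are /ð/, /f/ (no codas are permitted; onsets are limited to one consonant).

2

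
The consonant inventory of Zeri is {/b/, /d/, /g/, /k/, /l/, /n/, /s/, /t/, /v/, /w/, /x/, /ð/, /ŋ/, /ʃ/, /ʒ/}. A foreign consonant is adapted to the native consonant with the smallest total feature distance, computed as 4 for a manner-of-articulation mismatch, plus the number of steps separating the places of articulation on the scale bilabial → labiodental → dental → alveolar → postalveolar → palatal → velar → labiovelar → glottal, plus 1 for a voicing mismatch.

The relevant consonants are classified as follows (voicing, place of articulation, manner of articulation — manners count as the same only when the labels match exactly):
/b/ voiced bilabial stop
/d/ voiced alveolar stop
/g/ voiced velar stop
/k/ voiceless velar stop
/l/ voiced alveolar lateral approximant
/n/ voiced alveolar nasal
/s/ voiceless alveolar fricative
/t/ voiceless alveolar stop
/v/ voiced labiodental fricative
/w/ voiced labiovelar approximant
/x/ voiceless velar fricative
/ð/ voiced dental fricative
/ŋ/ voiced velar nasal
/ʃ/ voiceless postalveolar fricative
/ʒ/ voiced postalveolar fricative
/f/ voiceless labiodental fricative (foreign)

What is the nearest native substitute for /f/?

v

/v/ is closest: same manner (fricative), place distance 0 (labiodental→labiodental), voicing differs (+1); total 1. Next closest is /s/ at distance 2.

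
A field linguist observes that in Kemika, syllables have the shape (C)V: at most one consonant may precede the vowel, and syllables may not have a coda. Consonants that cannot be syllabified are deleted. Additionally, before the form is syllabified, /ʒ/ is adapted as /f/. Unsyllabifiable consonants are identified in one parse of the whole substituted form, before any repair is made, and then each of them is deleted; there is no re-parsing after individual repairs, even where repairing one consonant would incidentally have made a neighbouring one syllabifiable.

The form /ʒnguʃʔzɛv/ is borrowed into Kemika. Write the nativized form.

guzɛ

Substitution: /ʒ/ → /f/, giving /fnguʃʔzɛv/.
Under (C)V, the unsyllabifiable consonants are /f/, /n/, /ʃ/, /ʔ/, /v/ (no codas are permitted; onsets are limited to one consonant).
Deletion applies to /f/, /n/, /ʃ/, /ʔ/, /v/.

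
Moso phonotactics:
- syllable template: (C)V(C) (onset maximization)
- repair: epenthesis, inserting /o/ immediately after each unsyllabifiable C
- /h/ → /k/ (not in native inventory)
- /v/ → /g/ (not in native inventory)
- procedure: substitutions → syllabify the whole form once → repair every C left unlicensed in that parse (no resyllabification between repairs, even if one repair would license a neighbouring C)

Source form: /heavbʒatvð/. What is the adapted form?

keagboʒatgoðo

Substitution: /h/ → /k/, /v/ → /g/, giving /keagbʒatgð/.
The consonants /b/, /g/, /ð/ cannot be parsed into a legal (C)V(C) syllable (at most one coda consonant is licensed; onsets are limited to one consonant).
Epenthesis after each stranded consonant: /b/ → /bo/, /g/ → /go/, /ð/ → /ðo/.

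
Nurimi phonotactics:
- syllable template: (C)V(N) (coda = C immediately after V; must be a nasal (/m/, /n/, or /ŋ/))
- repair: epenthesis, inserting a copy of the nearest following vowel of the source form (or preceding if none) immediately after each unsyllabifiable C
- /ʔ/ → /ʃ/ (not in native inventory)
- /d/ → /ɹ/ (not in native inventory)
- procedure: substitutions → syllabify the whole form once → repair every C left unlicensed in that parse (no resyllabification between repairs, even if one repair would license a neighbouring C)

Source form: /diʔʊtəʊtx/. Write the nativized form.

Substitution: /d/ → /ɹ/, /ʔ/ → /ʃ/, giving /ɹiʃʊtəʊtx/.
The consonants /t/, /x/ cannot be parsed into a legal (C)V(N) syllable (only a nasal (/m/, /n/, or /ŋ/) is licensed in coda position; onsets are limited to one consonant).
Each unlicensed consonant becomes the onset of a new syllable: /t/ → /tʊ/, /x/ → /xʊ/.

ɹiʃʊtəʊtʊxʊ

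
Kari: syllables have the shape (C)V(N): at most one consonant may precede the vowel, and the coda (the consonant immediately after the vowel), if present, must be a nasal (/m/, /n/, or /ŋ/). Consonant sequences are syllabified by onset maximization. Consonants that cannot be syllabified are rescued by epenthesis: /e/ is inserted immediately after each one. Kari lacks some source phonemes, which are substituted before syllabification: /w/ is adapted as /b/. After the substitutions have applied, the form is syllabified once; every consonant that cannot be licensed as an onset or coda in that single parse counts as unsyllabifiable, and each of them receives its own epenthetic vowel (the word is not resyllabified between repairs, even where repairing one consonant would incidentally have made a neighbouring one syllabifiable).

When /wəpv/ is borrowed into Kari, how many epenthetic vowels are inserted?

2

After substitution the input is /bəpv/.
The unsyllabifiable consonants are /p/, /v/; each receives one epenthetic vowel.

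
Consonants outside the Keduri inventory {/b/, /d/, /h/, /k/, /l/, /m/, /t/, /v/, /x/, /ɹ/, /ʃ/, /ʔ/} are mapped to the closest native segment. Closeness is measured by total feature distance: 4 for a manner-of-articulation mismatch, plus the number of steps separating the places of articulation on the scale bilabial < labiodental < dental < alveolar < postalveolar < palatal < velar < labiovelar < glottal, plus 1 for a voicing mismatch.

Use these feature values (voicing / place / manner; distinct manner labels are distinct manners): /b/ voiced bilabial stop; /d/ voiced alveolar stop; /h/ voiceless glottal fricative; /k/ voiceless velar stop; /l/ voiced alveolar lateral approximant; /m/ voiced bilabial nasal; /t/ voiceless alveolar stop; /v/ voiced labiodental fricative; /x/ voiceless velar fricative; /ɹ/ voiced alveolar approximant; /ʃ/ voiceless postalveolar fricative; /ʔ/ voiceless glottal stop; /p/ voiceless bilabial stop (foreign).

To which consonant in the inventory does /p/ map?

/b/ is closest: same manner (stop), place distance 0 (bilabial→bilabial), voicing differs (+1); total 1. Next closest is /t/ at distance 3.

b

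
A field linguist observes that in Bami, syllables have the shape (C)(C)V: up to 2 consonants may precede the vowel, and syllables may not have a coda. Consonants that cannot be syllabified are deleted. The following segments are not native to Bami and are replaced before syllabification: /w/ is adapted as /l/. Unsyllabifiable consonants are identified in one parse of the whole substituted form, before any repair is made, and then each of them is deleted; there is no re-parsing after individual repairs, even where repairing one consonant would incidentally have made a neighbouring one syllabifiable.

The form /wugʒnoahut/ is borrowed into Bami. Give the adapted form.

luʒnoahu

Substitution: /w/ → /l/, giving /lugʒnoahut/.
The consonants /g/, /t/ cannot be parsed into a legal (C)(C)V syllable (no codas are permitted; onsets may contain at most 2 consonants).
Deleting the stranded consonants removes /g/, /t/.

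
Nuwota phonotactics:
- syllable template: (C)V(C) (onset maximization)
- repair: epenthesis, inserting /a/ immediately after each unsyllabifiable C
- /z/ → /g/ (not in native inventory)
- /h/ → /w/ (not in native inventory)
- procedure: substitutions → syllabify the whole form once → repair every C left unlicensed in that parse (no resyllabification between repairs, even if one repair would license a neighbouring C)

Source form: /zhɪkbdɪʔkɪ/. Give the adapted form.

gawɪkbadɪʔkɪ

Substitution: /z/ → /g/, /h/ → /w/, giving /gwɪkbdɪʔkɪ/.
The consonants /g/, /b/ cannot be parsed into a legal (C)V(C) syllable (at most one coda consonant is licensed; onsets are limited to one consonant).
Each unlicensed consonant becomes the onset of a new syllable: /g/ → /ga/, /b/ → /ba/.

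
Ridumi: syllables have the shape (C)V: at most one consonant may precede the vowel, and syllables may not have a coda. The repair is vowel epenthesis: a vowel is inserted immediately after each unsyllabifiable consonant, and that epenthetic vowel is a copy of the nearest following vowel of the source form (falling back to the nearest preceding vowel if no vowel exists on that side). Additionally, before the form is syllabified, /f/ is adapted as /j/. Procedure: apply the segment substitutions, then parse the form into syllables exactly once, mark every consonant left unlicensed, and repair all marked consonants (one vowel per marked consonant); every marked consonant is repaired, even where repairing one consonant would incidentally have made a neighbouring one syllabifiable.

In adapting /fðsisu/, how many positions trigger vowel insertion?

After substitution the input is /jðsisu/.
The unsyllabifiable consonants are /j/, /ð/; each receives one epenthetic vowel.

2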